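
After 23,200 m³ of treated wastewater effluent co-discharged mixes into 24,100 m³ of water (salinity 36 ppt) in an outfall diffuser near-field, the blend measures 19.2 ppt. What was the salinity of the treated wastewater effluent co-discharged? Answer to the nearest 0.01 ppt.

Salt balance: 24,100×36 + 23,200×S = 47,300×19.2
867,600 + 23,200·S = 908,160
S = (908,160 − 867,600) / 23,200 = 1.7483 ppt

1.75 ppt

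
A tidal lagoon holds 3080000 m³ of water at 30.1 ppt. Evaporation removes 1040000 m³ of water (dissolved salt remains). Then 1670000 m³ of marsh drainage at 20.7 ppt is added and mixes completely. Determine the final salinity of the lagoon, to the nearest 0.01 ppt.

34.31 ppt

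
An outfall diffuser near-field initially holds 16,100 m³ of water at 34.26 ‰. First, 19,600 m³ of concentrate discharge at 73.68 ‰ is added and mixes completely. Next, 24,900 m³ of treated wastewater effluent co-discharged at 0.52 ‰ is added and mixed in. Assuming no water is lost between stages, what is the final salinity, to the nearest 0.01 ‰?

33.15 ‰

Total salt / total volume:
Initial salt = 16,100×34.26 = 551,586
After stage 1: salt = 551,586 + 19,600×73.68 = 1,995,714; volume = 35,700 m³; S = 55.902 ‰
After stage 2: salt = 1,995,714 + 24,900×0.52 = 2,008,662; volume = 60,600 m³
S = 2,008,662 / 60,600 = 33.1462 ‰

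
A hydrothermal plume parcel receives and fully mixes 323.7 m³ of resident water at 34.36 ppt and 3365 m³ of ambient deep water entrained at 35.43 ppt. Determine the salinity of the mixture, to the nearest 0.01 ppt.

Salt balance:
salt = 323.7×34.36 + 3,365×35.43 = 11,122.332 + 119,221.95 = 130,344.282
volume = 323.7 + 3,365 = 3,688.7 m³
S = 130,344.282 / 3,688.7 = 35.3361 ppt

35.34 ppt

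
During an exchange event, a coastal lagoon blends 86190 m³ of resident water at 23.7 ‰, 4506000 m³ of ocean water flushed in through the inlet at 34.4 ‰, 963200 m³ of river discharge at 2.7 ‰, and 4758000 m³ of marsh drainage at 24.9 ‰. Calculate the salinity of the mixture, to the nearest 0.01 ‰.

Weighted by volume,
salt = 86,190×23.7 + 4,506,000×34.4 + 963,200×2.7 + 4,758,000×24.9 = 2,042,703 + 155,006,400 + 2,600,640 + 118,474,200 = 278,123,943
volume = 86,190 + 4,506,000 + 963,200 + 4,758,000 = 10,313,390 m³
S = 278,123,943 / 10,313,390 = 26.9673 ‰

26.97 ‰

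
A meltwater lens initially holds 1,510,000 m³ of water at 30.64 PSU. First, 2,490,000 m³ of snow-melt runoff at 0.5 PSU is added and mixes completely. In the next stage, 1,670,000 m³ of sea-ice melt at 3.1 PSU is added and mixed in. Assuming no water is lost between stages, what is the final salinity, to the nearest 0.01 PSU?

By conservation of dissolved salt,
Initial salt = 1,510,000×30.64 = 46,266,400
After stage 1: salt = 46,266,400 + 2,490,000×0.5 = 47,511,400; volume = 4,000,000 m³; S = 11.878 PSU
After stage 2: salt = 47,511,400 + 1,670,000×3.1 = 52,688,400; volume = 5,670,000 m³
S = 52,688,400 / 5,670,000 = 9.2925 PSU

9.29 PSU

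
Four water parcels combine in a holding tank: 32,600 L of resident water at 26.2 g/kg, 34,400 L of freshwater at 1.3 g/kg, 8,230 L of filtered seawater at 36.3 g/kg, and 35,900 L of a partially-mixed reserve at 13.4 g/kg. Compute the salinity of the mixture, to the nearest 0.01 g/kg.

Weighted by volume,
salt = 32,600×26.2 + 34,400×1.3 + 8,230×36.3 + 35,900×13.4 = 854,120 + 44,720 + 298,749 + 481,060 = 1,678,649
volume = 32,600 + 34,400 + 8,230 + 35,900 = 111,130 L
S = 1,678,649 / 111,130 = 15.1053 g/kg

15.11 g/kg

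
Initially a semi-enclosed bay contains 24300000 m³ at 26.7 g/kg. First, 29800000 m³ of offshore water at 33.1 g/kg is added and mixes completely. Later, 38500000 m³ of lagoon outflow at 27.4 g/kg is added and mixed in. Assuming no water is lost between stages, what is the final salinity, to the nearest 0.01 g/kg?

29.05 g/kg

Total salt / total volume:
Initial salt = 24,300,000×26.7 = 648,810,000
After stage 1: salt = 648,810,000 + 29,800,000×33.1 = 1,635,190,000; volume = 54,100,000 m³; S = 30.225 g/kg
After stage 2: salt = 1,635,190,000 + 38,500,000×27.4 = 2,690,090,000; volume = 92,600,000 m³
S = 2,690,090,000 / 92,600,000 = 29.0506 g/kg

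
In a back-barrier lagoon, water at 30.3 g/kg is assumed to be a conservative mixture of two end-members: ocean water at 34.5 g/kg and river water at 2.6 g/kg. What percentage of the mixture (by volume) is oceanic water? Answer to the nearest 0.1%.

Let g be the oceanic fraction. Salt balance per unit volume:
g×34.5 + (1−g)×2.6 = 30.3
g = (30.3 − 2.6) / (34.5 − 2.6) = 27.7/31.9 = 0.8683

86.8%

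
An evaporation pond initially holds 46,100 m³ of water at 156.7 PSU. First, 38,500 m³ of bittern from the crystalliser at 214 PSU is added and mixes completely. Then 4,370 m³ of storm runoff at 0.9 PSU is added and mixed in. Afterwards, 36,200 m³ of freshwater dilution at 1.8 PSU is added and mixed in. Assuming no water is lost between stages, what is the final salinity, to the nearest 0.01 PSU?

124.09 PSU

Total salt / total volume:
Initial salt = 46,100×156.7 = 7,223,870
After stage 1: salt = 7,223,870 + 38,500×214 = 15,462,870; volume = 84,600 m³; S = 182.776 PSU
After stage 2: salt = 15,462,870 + 4,370×0.9 = 15,466,803; volume = 88,970 m³; S = 173.843 PSU
After stage 3: salt = 15,466,803 + 36,200×1.8 = 15,531,963; volume = 125,170 m³
S = 15,531,963 / 125,170 = 124.0869 PSU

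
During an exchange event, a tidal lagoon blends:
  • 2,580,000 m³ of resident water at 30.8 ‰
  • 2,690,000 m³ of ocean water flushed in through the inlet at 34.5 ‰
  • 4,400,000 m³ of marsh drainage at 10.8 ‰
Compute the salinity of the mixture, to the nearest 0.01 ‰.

22.73 ‰

By conservation of dissolved salt,
salt = 2,580,000×30.8 + 2,690,000×34.5 + 4,400,000×10.8 = 79,464,000 + 92,805,000 + 47,520,000 = 219,789,000
volume = 2,580,000 + 2,690,000 + 4,400,000 = 9,670,000 m³
S = 219,789,000 / 9,670,000 = 22.729 ‰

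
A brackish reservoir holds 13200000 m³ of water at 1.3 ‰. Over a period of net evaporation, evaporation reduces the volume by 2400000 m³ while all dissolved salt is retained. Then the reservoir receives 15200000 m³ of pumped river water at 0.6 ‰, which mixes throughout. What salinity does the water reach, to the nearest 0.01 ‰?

1.01 ‰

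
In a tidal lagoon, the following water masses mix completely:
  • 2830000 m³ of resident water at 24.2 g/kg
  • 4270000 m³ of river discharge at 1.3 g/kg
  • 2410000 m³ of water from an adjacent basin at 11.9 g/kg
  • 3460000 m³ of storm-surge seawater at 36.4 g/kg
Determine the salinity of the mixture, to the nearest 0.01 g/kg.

17.63 g/kg

Conserving salt mass:
salt = 2,830,000×24.2 + 4,270,000×1.3 + 2,410,000×11.9 + 3,460,000×36.4 = 68,486,000 + 5,551,000 + 28,679,000 + 125,944,000 = 228,660,000
volume = 2,830,000 + 4,270,000 + 2,410,000 + 3,460,000 = 12,970,000 m³
S = 228,660,000 / 12,970,000 = 17.6299 g/kg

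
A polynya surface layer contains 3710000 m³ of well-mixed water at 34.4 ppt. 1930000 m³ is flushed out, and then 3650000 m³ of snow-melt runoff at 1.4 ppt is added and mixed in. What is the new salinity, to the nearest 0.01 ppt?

12.22 ppt

Remaining after removal: 1,780,000 m³ at 34.4 ppt (salt = 61,232,000)
After addition: salt = 61,232,000 + 3,650,000×1.4 = 66,342,000; volume = 5,430,000 m³
S = 66,342,000 / 5,430,000 = 12.2177 ppt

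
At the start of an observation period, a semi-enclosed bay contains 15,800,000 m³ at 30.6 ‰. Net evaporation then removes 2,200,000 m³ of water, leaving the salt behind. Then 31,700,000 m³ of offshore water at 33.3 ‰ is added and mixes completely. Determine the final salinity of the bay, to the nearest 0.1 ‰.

After evaporation: salt = 15,800,000×30.6 = 483,480,000; volume = 15,800,000 − 2,200,000 = 13,600,000 m³
After mixing: salt = 483,480,000 + 31,700,000×33.3 = 1,539,090,000; volume = 13,600,000 + 31,700,000 = 45,300,000 m³
S = 1,539,090,000 / 45,300,000 = 33.9755 ‰

34.0 ‰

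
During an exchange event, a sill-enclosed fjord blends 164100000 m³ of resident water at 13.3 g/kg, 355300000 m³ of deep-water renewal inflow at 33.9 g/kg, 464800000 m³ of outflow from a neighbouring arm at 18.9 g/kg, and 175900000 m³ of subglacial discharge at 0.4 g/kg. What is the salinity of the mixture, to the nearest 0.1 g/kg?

19.9 g/kg

Total salt / total volume:
salt = 164,100,000×13.3 + 355,300,000×33.9 + 464,800,000×18.9 + 175,900,000×0.4 = 2,182,530,000 + 12,044,670,000 + 8,784,720,000 + 70,360,000 = 23,082,280,000
volume = 164,100,000 + 355,300,000 + 464,800,000 + 175,900,000 = 1,160,100,000 m³
S = 23,082,280,000 / 1,160,100,000 = 19.897 g/kg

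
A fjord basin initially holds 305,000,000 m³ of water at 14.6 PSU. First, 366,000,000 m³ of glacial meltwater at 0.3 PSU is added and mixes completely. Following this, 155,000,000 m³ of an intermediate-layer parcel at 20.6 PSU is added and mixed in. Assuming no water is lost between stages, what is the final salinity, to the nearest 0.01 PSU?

9.39 PSU

By conservation of dissolved salt,
Initial salt = 305,000,000×14.6 = 4,453,000,000
After stage 1: salt = 4,453,000,000 + 366,000,000×0.3 = 4,562,800,000; volume = 671,000,000 m³; S = 6.8 PSU
After stage 2: salt = 4,562,800,000 + 155,000,000×20.6 = 7,755,800,000; volume = 826,000,000 m³
S = 7,755,800,000 / 826,000,000 = 9.3896 PSU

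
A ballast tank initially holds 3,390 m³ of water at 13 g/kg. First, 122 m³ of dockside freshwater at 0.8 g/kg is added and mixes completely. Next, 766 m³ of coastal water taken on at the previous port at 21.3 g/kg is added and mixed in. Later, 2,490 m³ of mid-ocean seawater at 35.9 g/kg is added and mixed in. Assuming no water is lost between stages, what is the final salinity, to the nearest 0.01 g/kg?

22.14 g/kg

By conservation of dissolved salt,
Initial salt = 3,390×13 = 44,070
After stage 1: salt = 44,070 + 122×0.8 = 44,167.6; volume = 3,512 m³; S = 12.576 g/kg
After stage 2: salt = 44,167.6 + 766×21.3 = 60,483.4; volume = 4,278 m³; S = 14.138 g/kg
After stage 3: salt = 60,483.4 + 2,490×35.9 = 149,874.4; volume = 6,768 m³
S = 149,874.4 / 6,768 = 22.1446 g/kg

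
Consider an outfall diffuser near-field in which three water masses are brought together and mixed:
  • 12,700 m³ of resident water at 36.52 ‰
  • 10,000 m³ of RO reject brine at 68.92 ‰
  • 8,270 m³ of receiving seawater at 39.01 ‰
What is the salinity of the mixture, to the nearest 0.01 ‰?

Total salt / total volume:
salt = 12,700×36.52 + 10,000×68.92 + 8,270×39.01 = 463,804 + 689,200 + 322,612.7 = 1,475,616.7
volume = 12,700 + 10,000 + 8,270 = 30,970 m³
S = 1,475,616.7 / 30,970 = 47.6466 ‰

47.65 ‰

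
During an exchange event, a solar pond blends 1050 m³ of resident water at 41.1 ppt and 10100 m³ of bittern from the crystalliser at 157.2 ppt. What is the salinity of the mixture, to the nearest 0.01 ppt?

Total salt / total volume:
salt = 1,050×41.1 + 10,100×157.2 = 43,155 + 1,587,720 = 1,630,875
volume = 1,050 + 10,100 = 11,150 m³
S = 1,630,875 / 11,150 = 146.2668 ppt

146.27 ppt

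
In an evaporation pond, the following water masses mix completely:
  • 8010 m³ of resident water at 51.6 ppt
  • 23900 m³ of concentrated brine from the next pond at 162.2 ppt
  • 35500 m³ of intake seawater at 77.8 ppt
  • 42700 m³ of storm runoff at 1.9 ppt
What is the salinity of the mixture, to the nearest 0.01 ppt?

Salt balance:
salt = 8,010×51.6 + 23,900×162.2 + 35,500×77.8 + 42,700×1.9 = 413,316 + 3,876,580 + 2,761,900 + 81,130 = 7,132,926
volume = 8,010 + 23,900 + 35,500 + 42,700 = 110,110 m³
S = 7,132,926 / 110,110 = 64.78 ppt

64.78 ppt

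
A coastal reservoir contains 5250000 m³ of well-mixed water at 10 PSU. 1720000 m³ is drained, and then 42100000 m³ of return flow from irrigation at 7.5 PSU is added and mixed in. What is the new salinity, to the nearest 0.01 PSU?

7.69 PSU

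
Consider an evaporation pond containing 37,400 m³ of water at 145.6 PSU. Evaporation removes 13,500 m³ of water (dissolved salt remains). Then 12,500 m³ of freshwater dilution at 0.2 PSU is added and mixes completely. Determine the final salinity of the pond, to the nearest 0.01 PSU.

149.67 PSU

After evaporation: salt = 37,400×145.6 = 5,445,440; volume = 37,400 − 13,500 = 23,900 m³
After mixing: salt = 5,445,440 + 12,500×0.2 = 5,447,940; volume = 23,900 + 12,500 = 36,400 m³
S = 5,447,940 / 36,400 = 149.6687 PSU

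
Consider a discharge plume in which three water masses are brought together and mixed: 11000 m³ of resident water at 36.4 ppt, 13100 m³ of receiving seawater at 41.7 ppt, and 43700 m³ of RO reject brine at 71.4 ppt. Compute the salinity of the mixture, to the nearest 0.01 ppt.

59.98 ppt

Conserving salt mass:
salt = 11,000×36.4 + 13,100×41.7 + 43,700×71.4 = 400,400 + 546,270 + 3,120,180 = 4,066,850
volume = 11,000 + 13,100 + 43,700 = 67,800 m³
S = 4,066,850 / 67,800 = 59.983 ppt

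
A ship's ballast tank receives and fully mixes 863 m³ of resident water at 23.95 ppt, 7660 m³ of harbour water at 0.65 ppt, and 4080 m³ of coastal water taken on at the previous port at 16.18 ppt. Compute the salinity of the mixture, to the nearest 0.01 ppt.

7.27 ppt

Weighted by volume,
salt = 863×23.95 + 7,660×0.65 + 4,080×16.18 = 20,668.85 + 4,979 + 66,014.4 = 91,662.25
volume = 863 + 7,660 + 4,080 = 12,603 m³
S = 91,662.25 / 12,603 = 7.2731 ppt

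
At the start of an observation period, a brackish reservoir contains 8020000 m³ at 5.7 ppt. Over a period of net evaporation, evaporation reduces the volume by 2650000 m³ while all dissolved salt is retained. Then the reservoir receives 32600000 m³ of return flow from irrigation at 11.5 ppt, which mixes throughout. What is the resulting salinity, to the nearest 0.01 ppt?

11.08 ppt

After evaporation: salt = 8,020,000×5.7 = 45,714,000; volume = 8,020,000 − 2,650,000 = 5,370,000 m³
After mixing: salt = 45,714,000 + 32,600,000×11.5 = 420,614,000; volume = 5,370,000 + 32,600,000 = 37,970,000 m³
S = 420,614,000 / 37,970,000 = 11.0775 ppt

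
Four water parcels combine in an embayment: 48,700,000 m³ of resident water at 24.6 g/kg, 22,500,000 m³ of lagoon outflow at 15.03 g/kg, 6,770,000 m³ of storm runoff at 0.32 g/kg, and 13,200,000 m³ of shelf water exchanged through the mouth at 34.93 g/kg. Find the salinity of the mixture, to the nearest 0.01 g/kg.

Mass of salt is conserved:
salt = 48,700,000×24.6 + 22,500,000×15.03 + 6,770,000×0.32 + 13,200,000×34.93 = 1,198,020,000 + 338,175,000 + 2,166,400 + 461,076,000 = 1,999,437,400
volume = 48,700,000 + 22,500,000 + 6,770,000 + 13,200,000 = 91,170,000 m³
S = 1,999,437,400 / 91,170,000 = 21.9309 g/kg

21.93 g/kg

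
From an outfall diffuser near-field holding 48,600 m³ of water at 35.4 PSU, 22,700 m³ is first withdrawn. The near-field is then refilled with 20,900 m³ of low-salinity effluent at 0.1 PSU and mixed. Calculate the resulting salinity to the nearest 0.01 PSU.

Remaining after removal: 25,900 m³ at 35.4 PSU (salt = 916,860)
After addition: salt = 916,860 + 20,900×0.1 = 918,950; volume = 46,800 m³
S = 918,950 / 46,800 = 19.6357 PSU

19.64 PSU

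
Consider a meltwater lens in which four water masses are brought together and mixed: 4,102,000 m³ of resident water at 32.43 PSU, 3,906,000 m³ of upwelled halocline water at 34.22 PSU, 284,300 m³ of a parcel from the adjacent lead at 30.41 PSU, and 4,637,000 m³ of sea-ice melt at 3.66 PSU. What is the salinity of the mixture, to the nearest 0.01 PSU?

22.61 PSU

Conserving salt mass:
salt = 4,102,000×32.43 + 3,906,000×34.22 + 284,300×30.41 + 4,637,000×3.66 = 133,027,860 + 133,663,320 + 8,645,563 + 16,971,420 = 292,308,163
volume = 4,102,000 + 3,906,000 + 284,300 + 4,637,000 = 12,929,300 m³
S = 292,308,163 / 12,929,300 = 22.6082 PSU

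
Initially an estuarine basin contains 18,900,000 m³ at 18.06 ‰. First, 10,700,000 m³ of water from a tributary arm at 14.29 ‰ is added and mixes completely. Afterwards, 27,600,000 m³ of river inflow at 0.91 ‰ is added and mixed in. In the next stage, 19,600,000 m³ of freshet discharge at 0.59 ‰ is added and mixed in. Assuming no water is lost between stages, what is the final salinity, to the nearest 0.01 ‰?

6.91 ‰

Conserving salt mass:
Initial salt = 18,900,000×18.06 = 341,334,000
After stage 1: salt = 341,334,000 + 10,700,000×14.29 = 494,237,000; volume = 29,600,000 m³; S = 16.697 ‰
After stage 2: salt = 494,237,000 + 27,600,000×0.91 = 519,353,000; volume = 57,200,000 m³; S = 9.08 ‰
After stage 3: salt = 519,353,000 + 19,600,000×0.59 = 530,917,000; volume = 76,800,000 m³
S = 530,917,000 / 76,800,000 = 6.913 ‰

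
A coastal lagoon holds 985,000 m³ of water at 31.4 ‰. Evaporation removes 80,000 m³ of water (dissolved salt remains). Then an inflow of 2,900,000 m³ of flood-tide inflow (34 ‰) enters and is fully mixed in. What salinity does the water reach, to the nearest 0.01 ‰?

After evaporation: salt = 985,000×31.4 = 30,929,000; volume = 985,000 − 80,000 = 905,000 m³
After mixing: salt = 30,929,000 + 2,900,000×34 = 129,529,000; volume = 905,000 + 2,900,000 = 3,805,000 m³
S = 129,529,000 / 3,805,000 = 34.0418 ‰

34.04 ‰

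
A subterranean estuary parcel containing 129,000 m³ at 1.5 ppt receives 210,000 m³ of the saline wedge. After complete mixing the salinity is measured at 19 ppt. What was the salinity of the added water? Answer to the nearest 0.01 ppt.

Salt balance: 129,000×1.5 + 210,000×S = 339,000×19
193,500 + 210,000·S = 6,441,000
S = (6,441,000 − 193,500) / 210,000 = 29.75 ppt

29.75 ppt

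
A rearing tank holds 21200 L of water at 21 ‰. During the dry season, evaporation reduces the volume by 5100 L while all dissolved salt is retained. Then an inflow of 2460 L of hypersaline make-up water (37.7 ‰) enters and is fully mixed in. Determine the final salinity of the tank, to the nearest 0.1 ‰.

After evaporation: salt = 21,200×21 = 445,200; volume = 21,200 − 5,100 = 16,100 L
After mixing: salt = 445,200 + 2,460×37.7 = 537,942; volume = 16,100 + 2,460 = 18,560 L
S = 537,942 / 18,560 = 28.9839 ‰

29.0 ‰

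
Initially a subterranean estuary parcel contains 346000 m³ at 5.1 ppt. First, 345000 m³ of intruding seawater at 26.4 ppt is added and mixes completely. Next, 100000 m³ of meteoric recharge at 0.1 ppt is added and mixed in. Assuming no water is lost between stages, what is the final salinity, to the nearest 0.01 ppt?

Conserving salt mass:
Initial salt = 346,000×5.1 = 1,764,600
After stage 1: salt = 1,764,600 + 345,000×26.4 = 10,872,600; volume = 691,000 m³; S = 15.735 ppt
After stage 2: salt = 10,872,600 + 100,000×0.1 = 10,882,600; volume = 791,000 m³
S = 10,882,600 / 791,000 = 13.758 ppt

13.76 ppt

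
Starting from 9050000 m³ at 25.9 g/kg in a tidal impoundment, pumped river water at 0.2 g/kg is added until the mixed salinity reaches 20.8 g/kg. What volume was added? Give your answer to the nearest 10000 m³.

2240000 m³

Salt balance: 9,050,000×25.9 + V×0.2 = (9,050,000+V)×20.8
234,395,000 + 0.2V = 188,240,000 + 20.8V
46,155,000 = 20.6V
V = 2,240,533.98 m³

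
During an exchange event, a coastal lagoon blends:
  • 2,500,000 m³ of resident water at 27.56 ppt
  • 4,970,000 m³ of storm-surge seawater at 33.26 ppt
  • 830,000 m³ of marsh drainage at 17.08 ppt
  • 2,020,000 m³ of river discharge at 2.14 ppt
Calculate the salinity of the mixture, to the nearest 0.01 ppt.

Salt balance:
salt = 2,500,000×27.56 + 4,970,000×33.26 + 830,000×17.08 + 2,020,000×2.14 = 68,900,000 + 165,302,200 + 14,176,400 + 4,322,800 = 252,701,400
volume = 2,500,000 + 4,970,000 + 830,000 + 2,020,000 = 10,320,000 m³
S = 252,701,400 / 10,320,000 = 24.4866 ppt

24.49 ppt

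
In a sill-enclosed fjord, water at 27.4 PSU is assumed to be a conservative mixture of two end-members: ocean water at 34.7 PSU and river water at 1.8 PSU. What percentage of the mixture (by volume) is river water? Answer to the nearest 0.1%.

22.2%

Let f be the freshwater fraction. Salt balance per unit volume:
f×1.8 + (1−f)×34.7 = 27.4
f = (34.7 − 27.4) / (34.7 − 1.8) = 7.3/32.9 = 0.2219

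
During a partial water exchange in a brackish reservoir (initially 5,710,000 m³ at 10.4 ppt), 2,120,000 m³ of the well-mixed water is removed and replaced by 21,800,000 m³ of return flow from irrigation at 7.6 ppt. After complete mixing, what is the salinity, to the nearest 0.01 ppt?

Remaining after removal: 3,590,000 m³ at 10.4 ppt (salt = 37,336,000)
After addition: salt = 37,336,000 + 21,800,000×7.6 = 203,016,000; volume = 25,390,000 m³
S = 203,016,000 / 25,390,000 = 7.9959 ppt

8.00 ppt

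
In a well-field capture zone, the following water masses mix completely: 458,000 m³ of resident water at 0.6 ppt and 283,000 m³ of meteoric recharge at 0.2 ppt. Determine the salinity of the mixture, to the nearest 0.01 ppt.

Total salt / total volume:
salt = 458,000×0.6 + 283,000×0.2 = 274,800 + 56,600 = 331,400
volume = 458,000 + 283,000 = 741,000 m³
S = 331,400 / 741,000 = 0.4472 ppt

0.45 ppt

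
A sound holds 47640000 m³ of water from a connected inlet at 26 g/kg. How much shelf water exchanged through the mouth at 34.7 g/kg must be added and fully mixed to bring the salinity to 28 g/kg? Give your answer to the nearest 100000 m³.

Salt balance: 47,640,000×26 + V×34.7 = (47,640,000+V)×28
1,238,640,000 + 34.7V = 1,333,920,000 + 28V
95,280,000 = 6.7V
V = 14,220,895.52 m³

14200000 m³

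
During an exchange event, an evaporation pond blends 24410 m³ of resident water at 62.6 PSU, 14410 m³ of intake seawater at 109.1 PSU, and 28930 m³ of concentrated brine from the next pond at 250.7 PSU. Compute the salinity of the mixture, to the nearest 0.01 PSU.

By conservation of dissolved salt,
salt = 24,410×62.6 + 14,410×109.1 + 28,930×250.7 = 1,528,066 + 1,572,131 + 7,252,751 = 10,352,948
volume = 24,410 + 14,410 + 28,930 = 67,750 m³
S = 10,352,948 / 67,750 = 152.811 PSU

152.81 PSU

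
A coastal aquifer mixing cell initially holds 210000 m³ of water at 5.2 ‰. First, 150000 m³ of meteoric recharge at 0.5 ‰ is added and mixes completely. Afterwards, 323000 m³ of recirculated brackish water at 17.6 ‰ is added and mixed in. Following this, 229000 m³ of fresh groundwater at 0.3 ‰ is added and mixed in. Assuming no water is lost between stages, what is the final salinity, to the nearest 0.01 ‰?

Weighted by volume,
Initial salt = 210,000×5.2 = 1,092,000
After stage 1: salt = 1,092,000 + 150,000×0.5 = 1,167,000; volume = 360,000 m³; S = 3.242 ‰
After stage 2: salt = 1,167,000 + 323,000×17.6 = 6,851,800; volume = 683,000 m³; S = 10.032 ‰
After stage 3: salt = 6,851,800 + 229,000×0.3 = 6,920,500; volume = 912,000 m³
S = 6,920,500 / 912,000 = 7.5883 ‰

7.59 ‰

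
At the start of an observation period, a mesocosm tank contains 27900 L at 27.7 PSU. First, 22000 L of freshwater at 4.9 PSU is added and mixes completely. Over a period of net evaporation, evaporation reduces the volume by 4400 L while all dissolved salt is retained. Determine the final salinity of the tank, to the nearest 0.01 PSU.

19.35 PSU

After mixing: salt = 27,900×27.7 + 22,000×4.9 = 880,630; volume = 49,900 L
After evaporation: salt unchanged = 880,630; volume = 49,900 − 4,400 = 45,500 L
S = 880,630 / 45,500 = 19.3545 PSU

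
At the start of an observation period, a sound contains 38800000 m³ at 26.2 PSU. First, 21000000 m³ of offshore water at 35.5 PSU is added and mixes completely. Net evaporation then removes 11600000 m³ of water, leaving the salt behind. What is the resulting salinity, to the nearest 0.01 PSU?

36.56 PSU

After mixing: salt = 38,800,000×26.2 + 21,000,000×35.5 = 1,762,060,000; volume = 59,800,000 m³
After evaporation: salt unchanged = 1,762,060,000; volume = 59,800,000 − 11,600,000 = 48,200,000 m³
S = 1,762,060,000 / 48,200,000 = 36.5573 PSU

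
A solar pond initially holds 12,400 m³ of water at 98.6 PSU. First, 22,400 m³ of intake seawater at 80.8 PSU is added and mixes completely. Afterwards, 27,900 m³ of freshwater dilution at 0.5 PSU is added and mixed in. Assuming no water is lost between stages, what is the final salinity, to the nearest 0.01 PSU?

48.59 PSU

Mass of salt is conserved:
Initial salt = 12,400×98.6 = 1,222,640
After stage 1: salt = 1,222,640 + 22,400×80.8 = 3,032,560; volume = 34,800 m³; S = 87.143 PSU
After stage 2: salt = 3,032,560 + 27,900×0.5 = 3,046,510; volume = 62,700 m³
S = 3,046,510 / 62,700 = 48.5887 PSU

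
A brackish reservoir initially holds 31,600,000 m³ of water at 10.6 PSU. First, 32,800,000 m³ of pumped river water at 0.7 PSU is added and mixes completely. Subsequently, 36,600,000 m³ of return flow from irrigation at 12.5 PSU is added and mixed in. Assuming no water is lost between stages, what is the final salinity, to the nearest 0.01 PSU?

8.07 PSU

Total salt / total volume:
Initial salt = 31,600,000×10.6 = 334,960,000
After stage 1: salt = 334,960,000 + 32,800,000×0.7 = 357,920,000; volume = 64,400,000 m³; S = 5.558 PSU
After stage 2: salt = 357,920,000 + 36,600,000×12.5 = 815,420,000; volume = 101,000,000 m³
S = 815,420,000 / 101,000,000 = 8.0735 PSU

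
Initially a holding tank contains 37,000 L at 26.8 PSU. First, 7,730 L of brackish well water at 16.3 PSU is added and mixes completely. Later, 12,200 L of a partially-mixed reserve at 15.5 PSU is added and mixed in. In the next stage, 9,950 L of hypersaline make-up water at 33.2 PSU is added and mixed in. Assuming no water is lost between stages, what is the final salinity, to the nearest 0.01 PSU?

24.48 PSU

Conserving salt mass:
Initial salt = 37,000×26.8 = 991,600
After stage 1: salt = 991,600 + 7,730×16.3 = 1,117,599; volume = 44,730 L; S = 24.985 PSU
After stage 2: salt = 1,117,599 + 12,200×15.5 = 1,306,699; volume = 56,930 L; S = 22.953 PSU
After stage 3: salt = 1,306,699 + 9,950×33.2 = 1,637,039; volume = 66,880 L
S = 1,637,039 / 66,880 = 24.4773 PSU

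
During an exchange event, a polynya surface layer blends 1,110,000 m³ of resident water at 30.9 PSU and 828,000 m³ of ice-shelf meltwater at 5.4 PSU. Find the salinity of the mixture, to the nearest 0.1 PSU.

Conserving salt mass:
salt = 1,110,000×30.9 + 828,000×5.4 = 34,299,000 + 4,471,200 = 38,770,200
volume = 1,110,000 + 828,000 = 1,938,000 m³
S = 38,770,200 / 1,938,000 = 20.005 PSU

20.0 PSU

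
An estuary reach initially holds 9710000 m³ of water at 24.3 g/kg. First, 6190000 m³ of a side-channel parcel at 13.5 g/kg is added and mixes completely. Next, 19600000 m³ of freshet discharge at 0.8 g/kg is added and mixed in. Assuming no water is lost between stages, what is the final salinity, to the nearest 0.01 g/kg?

9.44 g/kg

Weighted by volume,
Initial salt = 9,710,000×24.3 = 235,953,000
After stage 1: salt = 235,953,000 + 6,190,000×13.5 = 319,518,000; volume = 15,900,000 m³; S = 20.095 g/kg
After stage 2: salt = 319,518,000 + 19,600,000×0.8 = 335,198,000; volume = 35,500,000 m³
S = 335,198,000 / 35,500,000 = 9.4422 g/kg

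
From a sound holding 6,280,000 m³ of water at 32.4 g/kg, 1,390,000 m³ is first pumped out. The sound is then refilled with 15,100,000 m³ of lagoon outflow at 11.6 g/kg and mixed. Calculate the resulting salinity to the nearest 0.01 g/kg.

16.69 g/kg

Remaining after removal: 4,890,000 m³ at 32.4 g/kg (salt = 158,436,000)
After addition: salt = 158,436,000 + 15,100,000×11.6 = 333,596,000; volume = 19,990,000 m³
S = 333,596,000 / 19,990,000 = 16.6881 g/kg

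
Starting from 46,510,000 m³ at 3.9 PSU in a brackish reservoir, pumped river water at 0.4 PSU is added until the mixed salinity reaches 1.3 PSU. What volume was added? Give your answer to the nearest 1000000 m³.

134000000 m³

Salt balance: 46,510,000×3.9 + V×0.4 = (46,510,000+V)×1.3
181,389,000 + 0.4V = 60,463,000 + 1.3V
120,926,000 = 0.9V
V = 134,362,222.22 m³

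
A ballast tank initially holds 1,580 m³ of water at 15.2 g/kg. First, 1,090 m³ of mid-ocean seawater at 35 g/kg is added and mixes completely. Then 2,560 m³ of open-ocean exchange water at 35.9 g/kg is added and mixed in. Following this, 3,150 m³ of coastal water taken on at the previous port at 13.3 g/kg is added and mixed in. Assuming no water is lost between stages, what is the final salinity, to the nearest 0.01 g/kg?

23.38 g/kg

By conservation of dissolved salt,
Initial salt = 1,580×15.2 = 24,016
After stage 1: salt = 24,016 + 1,090×35 = 62,166; volume = 2,670 m³; S = 23.283 g/kg
After stage 2: salt = 62,166 + 2,560×35.9 = 154,070; volume = 5,230 m³; S = 29.459 g/kg
After stage 3: salt = 154,070 + 3,150×13.3 = 195,965; volume = 8,380 m³
S = 195,965 / 8,380 = 23.3848 g/kg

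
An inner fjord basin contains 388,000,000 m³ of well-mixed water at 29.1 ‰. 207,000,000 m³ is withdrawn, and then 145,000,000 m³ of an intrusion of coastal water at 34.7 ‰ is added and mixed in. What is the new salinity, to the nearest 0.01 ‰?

31.59 ‰

Remaining after removal: 181,000,000 m³ at 29.1 ‰ (salt = 5,267,100,000)
After addition: salt = 5,267,100,000 + 145,000,000×34.7 = 10,298,600,000; volume = 326,000,000 m³
S = 10,298,600,000 / 326,000,000 = 31.5908 ‰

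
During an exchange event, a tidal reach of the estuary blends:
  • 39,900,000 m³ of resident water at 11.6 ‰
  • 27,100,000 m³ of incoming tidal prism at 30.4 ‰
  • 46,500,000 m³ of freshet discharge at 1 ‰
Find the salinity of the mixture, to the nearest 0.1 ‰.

11.7 ‰

Weighted by volume,
salt = 39,900,000×11.6 + 27,100,000×30.4 + 46,500,000×1 = 462,840,000 + 823,840,000 + 46,500,000 = 1,333,180,000
volume = 39,900,000 + 27,100,000 + 46,500,000 = 113,500,000 m³
S = 1,333,180,000 / 113,500,000 = 11.746 ‰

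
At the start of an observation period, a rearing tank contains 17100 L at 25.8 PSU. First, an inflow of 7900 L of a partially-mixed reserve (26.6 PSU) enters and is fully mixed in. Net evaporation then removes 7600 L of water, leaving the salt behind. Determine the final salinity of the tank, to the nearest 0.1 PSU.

After mixing: salt = 17,100×25.8 + 7,900×26.6 = 651,320; volume = 25,000 L
After evaporation: salt unchanged = 651,320; volume = 25,000 − 7,600 = 17,400 L
S = 651,320 / 17,400 = 37.4322 PSU

37.4 PSU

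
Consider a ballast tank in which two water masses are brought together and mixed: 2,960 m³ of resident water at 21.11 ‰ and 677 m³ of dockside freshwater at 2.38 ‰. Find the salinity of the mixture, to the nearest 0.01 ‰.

17.62 ‰

Weighted by volume,
salt = 2,960×21.11 + 677×2.38 = 62,485.6 + 1,611.26 = 64,096.86
volume = 2,960 + 677 = 3,637 m³
S = 64,096.86 / 3,637 = 17.6236 ‰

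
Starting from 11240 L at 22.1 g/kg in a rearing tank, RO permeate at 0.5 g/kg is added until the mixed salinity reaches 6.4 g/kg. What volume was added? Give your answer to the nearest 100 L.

29900 L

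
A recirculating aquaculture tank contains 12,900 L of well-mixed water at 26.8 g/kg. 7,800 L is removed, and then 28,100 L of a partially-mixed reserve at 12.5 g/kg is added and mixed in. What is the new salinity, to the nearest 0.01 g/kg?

Remaining after removal: 5,100 L at 26.8 g/kg (salt = 136,680)
After addition: salt = 136,680 + 28,100×12.5 = 487,930; volume = 33,200 L
S = 487,930 / 33,200 = 14.6967 g/kg

14.70 g/kg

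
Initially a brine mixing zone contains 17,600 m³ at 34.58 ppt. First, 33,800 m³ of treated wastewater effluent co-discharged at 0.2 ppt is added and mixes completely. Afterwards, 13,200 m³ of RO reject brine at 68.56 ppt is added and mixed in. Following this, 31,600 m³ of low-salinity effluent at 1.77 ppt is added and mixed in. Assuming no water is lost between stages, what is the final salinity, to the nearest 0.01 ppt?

Salt balance:
Initial salt = 17,600×34.58 = 608,608
After stage 1: salt = 608,608 + 33,800×0.2 = 615,368; volume = 51,400 m³; S = 11.972 ppt
After stage 2: salt = 615,368 + 13,200×68.56 = 1,520,360; volume = 64,600 m³; S = 23.535 ppt
After stage 3: salt = 1,520,360 + 31,600×1.77 = 1,576,292; volume = 96,200 m³
S = 1,576,292 / 96,200 = 16.3856 ppt

16.39 ppt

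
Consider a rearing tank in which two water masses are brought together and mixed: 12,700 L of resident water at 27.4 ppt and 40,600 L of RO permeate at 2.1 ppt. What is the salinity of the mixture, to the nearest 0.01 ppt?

8.13 ppt

Mass of salt is conserved:
salt = 12,700×27.4 + 40,600×2.1 = 347,980 + 85,260 = 433,240
volume = 12,700 + 40,600 = 53,300 L
S = 433,240 / 53,300 = 8.1283 ppt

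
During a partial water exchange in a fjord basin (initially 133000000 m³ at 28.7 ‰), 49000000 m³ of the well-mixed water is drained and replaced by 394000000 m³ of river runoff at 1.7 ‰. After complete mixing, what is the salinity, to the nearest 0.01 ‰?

Remaining after removal: 84,000,000 m³ at 28.7 ‰ (salt = 2,410,800,000)
After addition: salt = 2,410,800,000 + 394,000,000×1.7 = 3,080,600,000; volume = 478,000,000 m³
S = 3,080,600,000 / 478,000,000 = 6.4448 ‰

6.44 ‰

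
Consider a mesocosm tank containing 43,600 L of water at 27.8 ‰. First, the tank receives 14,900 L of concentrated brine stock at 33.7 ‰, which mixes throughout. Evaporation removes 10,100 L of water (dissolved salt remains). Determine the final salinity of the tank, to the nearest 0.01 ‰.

35.42 ‰

After mixing: salt = 43,600×27.8 + 14,900×33.7 = 1,714,210; volume = 58,500 L
After evaporation: salt unchanged = 1,714,210; volume = 58,500 − 10,100 = 48,400 L
S = 1,714,210 / 48,400 = 35.4176 ‰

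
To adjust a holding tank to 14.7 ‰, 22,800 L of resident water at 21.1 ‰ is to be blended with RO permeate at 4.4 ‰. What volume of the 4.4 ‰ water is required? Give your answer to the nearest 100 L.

Salt balance: 22,800×21.1 + V×4.4 = (22,800+V)×14.7
481,080 + 4.4V = 335,160 + 14.7V
145,920 = 10.3V
V = 14,166.99 L

14200 L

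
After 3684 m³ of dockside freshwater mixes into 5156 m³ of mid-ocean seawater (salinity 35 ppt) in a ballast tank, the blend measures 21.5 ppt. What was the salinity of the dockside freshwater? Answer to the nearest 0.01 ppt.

2.61 ppt

Salt balance: 5,156×35 + 3,684×S = 8,840×21.5
180,460 + 3,684·S = 190,060
S = (190,060 − 180,460) / 3,684 = 2.6059 ppt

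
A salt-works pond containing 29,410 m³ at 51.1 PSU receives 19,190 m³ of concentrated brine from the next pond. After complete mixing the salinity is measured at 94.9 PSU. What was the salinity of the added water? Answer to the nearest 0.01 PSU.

162.03 PSU

Salt balance: 29,410×51.1 + 19,190×S = 48,600×94.9
1,502,851 + 19,190·S = 4,612,140
S = (4,612,140 − 1,502,851) / 19,190 = 162.0265 PSU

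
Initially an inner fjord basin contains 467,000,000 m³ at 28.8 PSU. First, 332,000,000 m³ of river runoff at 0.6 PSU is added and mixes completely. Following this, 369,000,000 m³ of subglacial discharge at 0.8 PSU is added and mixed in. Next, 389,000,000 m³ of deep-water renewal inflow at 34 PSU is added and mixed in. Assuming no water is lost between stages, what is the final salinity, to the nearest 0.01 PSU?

Mass of salt is conserved:
Initial salt = 467,000,000×28.8 = 13,449,600,000
After stage 1: salt = 13,449,600,000 + 332,000,000×0.6 = 13,648,800,000; volume = 799,000,000 m³; S = 17.082 PSU
After stage 2: salt = 13,648,800,000 + 369,000,000×0.8 = 13,944,000,000; volume = 1,168,000,000 m³; S = 11.938 PSU
After stage 3: salt = 13,944,000,000 + 389,000,000×34 = 27,170,000,000; volume = 1,557,000,000 m³
S = 27,170,000,000 / 1,557,000,000 = 17.4502 PSU

17.45 PSU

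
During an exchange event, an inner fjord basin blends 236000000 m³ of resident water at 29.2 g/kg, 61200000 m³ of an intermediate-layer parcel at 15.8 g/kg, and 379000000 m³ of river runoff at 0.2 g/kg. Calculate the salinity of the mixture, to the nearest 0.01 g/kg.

Conserving salt mass:
salt = 236,000,000×29.2 + 61,200,000×15.8 + 379,000,000×0.2 = 6,891,200,000 + 966,960,000 + 75,800,000 = 7,933,960,000
volume = 236,000,000 + 61,200,000 + 379,000,000 = 676,200,000 m³
S = 7,933,960,000 / 676,200,000 = 11.7332 g/kg

11.73 g/kg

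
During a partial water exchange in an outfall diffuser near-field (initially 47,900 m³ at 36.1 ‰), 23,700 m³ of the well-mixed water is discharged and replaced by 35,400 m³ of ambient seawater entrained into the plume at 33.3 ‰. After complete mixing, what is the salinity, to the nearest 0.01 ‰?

Remaining after removal: 24,200 m³ at 36.1 ‰ (salt = 873,620)
After addition: salt = 873,620 + 35,400×33.3 = 2,052,440; volume = 59,600 m³
S = 2,052,440 / 59,600 = 34.4369 ‰

34.44 ‰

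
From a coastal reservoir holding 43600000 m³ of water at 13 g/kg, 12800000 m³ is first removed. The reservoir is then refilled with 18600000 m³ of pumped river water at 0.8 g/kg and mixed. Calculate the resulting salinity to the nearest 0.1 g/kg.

8.4 g/kg

Remaining after removal: 30,800,000 m³ at 13 g/kg (salt = 400,400,000)
After addition: salt = 400,400,000 + 18,600,000×0.8 = 415,280,000; volume = 49,400,000 m³
S = 415,280,000 / 49,400,000 = 8.4065 g/kg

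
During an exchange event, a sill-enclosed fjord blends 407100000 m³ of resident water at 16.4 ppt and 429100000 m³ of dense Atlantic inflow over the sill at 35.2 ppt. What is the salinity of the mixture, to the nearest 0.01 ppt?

26.05 ppt

Mass of salt is conserved:
salt = 407,100,000×16.4 + 429,100,000×35.2 = 6,676,440,000 + 15,104,320,000 = 21,780,760,000
volume = 407,100,000 + 429,100,000 = 836,200,000 m³
S = 21,780,760,000 / 836,200,000 = 26.0473 ppt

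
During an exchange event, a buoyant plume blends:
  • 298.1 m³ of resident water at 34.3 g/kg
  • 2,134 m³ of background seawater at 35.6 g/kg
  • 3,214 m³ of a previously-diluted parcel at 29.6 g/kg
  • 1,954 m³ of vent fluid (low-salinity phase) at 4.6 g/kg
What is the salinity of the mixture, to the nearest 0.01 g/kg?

25.04 g/kg

Mass of salt is conserved:
salt = 298.1×34.3 + 2,134×35.6 + 3,214×29.6 + 1,954×4.6 = 10,224.83 + 75,970.4 + 95,134.4 + 8,988.4 = 190,318.03
volume = 298.1 + 2,134 + 3,214 + 1,954 = 7,600.1 m³
S = 190,318.03 / 7,600.1 = 25.0415 g/kg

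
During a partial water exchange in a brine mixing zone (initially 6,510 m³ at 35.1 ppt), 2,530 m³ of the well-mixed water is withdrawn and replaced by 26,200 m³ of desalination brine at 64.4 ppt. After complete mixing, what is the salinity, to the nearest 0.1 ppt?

60.5 ppt

Remaining after removal: 3,980 m³ at 35.1 ppt (salt = 139,698)
After addition: salt = 139,698 + 26,200×64.4 = 1,826,978; volume = 30,180 m³
S = 1,826,978 / 30,180 = 60.5361 ppt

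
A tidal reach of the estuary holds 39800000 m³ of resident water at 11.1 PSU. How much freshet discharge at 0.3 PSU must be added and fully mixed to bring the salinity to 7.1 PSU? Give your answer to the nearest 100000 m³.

Salt balance: 39,800,000×11.1 + V×0.3 = (39,800,000+V)×7.1
441,780,000 + 0.3V = 282,580,000 + 7.1V
159,200,000 = 6.8V
V = 23,411,764.71 m³

23400000 m³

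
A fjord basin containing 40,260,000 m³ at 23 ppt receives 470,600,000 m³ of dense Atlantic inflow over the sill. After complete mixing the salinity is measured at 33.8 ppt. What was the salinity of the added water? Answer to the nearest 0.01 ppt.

34.72 ppt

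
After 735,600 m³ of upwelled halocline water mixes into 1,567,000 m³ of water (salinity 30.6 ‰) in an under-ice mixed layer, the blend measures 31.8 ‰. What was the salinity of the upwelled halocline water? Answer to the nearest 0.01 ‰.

34.36 ‰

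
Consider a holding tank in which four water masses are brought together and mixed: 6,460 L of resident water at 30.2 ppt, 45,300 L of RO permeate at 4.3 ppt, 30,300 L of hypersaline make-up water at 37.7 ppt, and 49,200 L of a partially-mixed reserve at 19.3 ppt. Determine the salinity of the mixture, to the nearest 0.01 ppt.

Weighted by volume,
salt = 6,460×30.2 + 45,300×4.3 + 30,300×37.7 + 49,200×19.3 = 195,092 + 194,790 + 1,142,310 + 949,560 = 2,481,752
volume = 6,460 + 45,300 + 30,300 + 49,200 = 131,260 L
S = 2,481,752 / 131,260 = 18.9071 ppt

18.91 ppt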